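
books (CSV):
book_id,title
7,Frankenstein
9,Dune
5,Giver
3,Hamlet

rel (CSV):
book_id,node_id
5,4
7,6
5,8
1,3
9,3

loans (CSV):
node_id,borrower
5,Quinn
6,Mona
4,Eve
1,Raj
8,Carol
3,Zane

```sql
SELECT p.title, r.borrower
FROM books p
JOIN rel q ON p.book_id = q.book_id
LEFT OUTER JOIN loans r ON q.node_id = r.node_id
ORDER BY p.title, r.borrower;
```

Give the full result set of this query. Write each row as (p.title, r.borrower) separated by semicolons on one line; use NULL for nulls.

(Dune, Zane); (Frankenstein, Mona); (Giver, Carol); (Giver, Eve)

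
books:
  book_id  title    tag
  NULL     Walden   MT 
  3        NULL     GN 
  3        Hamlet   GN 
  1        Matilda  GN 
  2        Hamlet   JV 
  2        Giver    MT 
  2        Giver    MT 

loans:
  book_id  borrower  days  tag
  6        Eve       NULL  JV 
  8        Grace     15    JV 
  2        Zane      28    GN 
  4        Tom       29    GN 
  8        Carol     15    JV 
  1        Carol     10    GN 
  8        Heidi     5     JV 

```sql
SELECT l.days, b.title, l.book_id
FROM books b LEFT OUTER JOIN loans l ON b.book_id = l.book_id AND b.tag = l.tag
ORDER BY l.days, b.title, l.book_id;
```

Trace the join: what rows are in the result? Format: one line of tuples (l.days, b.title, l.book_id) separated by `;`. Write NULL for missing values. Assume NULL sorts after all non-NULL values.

(10, Matilda, 1); (NULL, Giver, NULL); (NULL, Giver, NULL); (NULL, Hamlet, NULL); (NULL, Hamlet, NULL); (NULL, Walden, NULL); (NULL, NULL, NULL)

LEFT JOIN keeps every row from `books`; unmatched rows get NULL for `loans`'s columns.
Matching on b.book_id = l.book_id AND b.tag = l.tag. A NULL in a compared column never satisfies the condition.
- b (book_id=NULL, tag=MT) has no partner → padded with NULL.
- b (book_id=3, tag=GN) has no partner → padded with NULL.
- b (book_id=3, tag=GN) has no partner → padded with NULL.
- b (book_id=1, tag=GN) pairs with 1 row(s) of l.
- b (book_id=2, tag=JV) has no partner → padded with NULL.
- b (book_id=2, tag=MT) has no partner → padded with NULL.
- b (book_id=2, tag=MT) has no partner → padded with NULL.
After projecting and ordering:
l.days | b.title | l.book_id
10 | Matilda | 1
NULL | Giver | NULL
NULL | Giver | NULL
NULL | Hamlet | NULL
NULL | Hamlet | NULL
NULL | Walden | NULL
NULL | NULL | NULL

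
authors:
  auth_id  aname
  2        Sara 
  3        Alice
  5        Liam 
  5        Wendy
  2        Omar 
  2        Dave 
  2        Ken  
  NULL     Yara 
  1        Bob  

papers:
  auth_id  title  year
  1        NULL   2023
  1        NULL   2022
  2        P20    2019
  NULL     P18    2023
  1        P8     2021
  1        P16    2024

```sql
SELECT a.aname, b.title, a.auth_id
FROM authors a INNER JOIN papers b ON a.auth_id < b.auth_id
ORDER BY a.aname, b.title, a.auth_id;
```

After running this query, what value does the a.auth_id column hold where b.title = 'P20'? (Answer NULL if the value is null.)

INNER JOIN keeps only pairs where the ON condition holds.
Matching on a.auth_id < b.auth_id. A NULL in a compared column never satisfies the condition.
Matched pairs: 1.

1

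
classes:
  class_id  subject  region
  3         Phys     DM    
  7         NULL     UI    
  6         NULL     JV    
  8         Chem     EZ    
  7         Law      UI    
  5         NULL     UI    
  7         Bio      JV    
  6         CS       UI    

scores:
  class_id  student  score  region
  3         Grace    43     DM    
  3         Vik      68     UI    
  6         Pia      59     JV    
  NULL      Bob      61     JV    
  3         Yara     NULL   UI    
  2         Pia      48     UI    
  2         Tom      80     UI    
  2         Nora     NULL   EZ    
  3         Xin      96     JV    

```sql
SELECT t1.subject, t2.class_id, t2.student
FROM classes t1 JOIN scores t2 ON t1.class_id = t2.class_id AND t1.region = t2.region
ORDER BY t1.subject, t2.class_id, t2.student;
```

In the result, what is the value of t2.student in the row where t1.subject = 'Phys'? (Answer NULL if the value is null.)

Grace

INNER JOIN keeps only pairs where the ON condition holds.
Matching on t1.class_id = t2.class_id AND t1.region = t2.region. A NULL in a compared column never satisfies the condition.
- t1[0] class_id=3, region=DM → 1 match(es) in t2 → 1 row(s).
- t1[1] class_id=7, region=UI → no match; dropped.
- t1[2] class_id=6, region=JV → 1 match(es) in t2 → 1 row(s).
- t1[3] class_id=8, region=EZ → no match; dropped.
- t1[4] class_id=7, region=UI → no match; dropped.
- t1[5] class_id=5, region=UI → no match; dropped.
- t1[6] class_id=7, region=JV → no match; dropped.
- t1[7] class_id=6, region=UI → no match; dropped.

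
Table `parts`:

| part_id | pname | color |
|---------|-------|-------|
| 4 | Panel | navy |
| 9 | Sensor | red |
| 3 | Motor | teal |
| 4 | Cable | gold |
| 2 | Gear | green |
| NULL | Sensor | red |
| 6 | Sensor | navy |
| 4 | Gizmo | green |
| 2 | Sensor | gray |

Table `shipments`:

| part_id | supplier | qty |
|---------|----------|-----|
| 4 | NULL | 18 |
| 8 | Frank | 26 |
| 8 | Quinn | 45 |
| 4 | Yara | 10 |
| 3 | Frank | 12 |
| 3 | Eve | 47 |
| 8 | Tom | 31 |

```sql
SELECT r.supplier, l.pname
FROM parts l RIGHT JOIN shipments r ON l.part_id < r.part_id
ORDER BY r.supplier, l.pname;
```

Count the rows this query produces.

31

RIGHT JOIN keeps every row from `shipments`; unmatched rows get NULL for `parts`'s columns.
Matching on l.part_id < r.part_id. A NULL in a compared column never satisfies the condition.
- l[0] part_id=4 → 3 match(es) in r → 3 row(s).
- l[1] part_id=9 → no match.
- l[2] part_id=3 → 5 match(es) in r → 5 row(s).
- l[3] part_id=4 → 3 match(es) in r → 3 row(s).
- l[4] part_id=2 → 7 match(es) in r → 7 row(s).
- l[5] part_id=NULL → no match.
- l[6] part_id=6 → 3 match(es) in r → 3 row(s).
- l[7] part_id=4 → 3 match(es) in r → 3 row(s).
- l[8] part_id=2 → 7 match(es) in r → 7 row(s).
- every r row matched at least one l row.
Total: 31 rows.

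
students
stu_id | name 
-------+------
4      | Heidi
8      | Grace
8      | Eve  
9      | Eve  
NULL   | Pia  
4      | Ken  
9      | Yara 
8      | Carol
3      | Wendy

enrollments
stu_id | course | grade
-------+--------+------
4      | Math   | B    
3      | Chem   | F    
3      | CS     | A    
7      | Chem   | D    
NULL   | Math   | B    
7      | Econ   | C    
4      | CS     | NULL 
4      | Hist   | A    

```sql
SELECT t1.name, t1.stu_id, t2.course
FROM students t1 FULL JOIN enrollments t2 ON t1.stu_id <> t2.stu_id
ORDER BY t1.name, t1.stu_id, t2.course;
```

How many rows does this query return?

FULL OUTER JOIN keeps every row from both sides; unmatched rows get NULL for the other side's columns.
Matching on t1.stu_id <> t2.stu_id. A NULL in a compared column never satisfies the condition.
Matched pairs: 48; unmatched t1 rows kept: 1; unmatched t2 rows kept: 1.
Total: 48 matched + 2 padded = 50 rows.

50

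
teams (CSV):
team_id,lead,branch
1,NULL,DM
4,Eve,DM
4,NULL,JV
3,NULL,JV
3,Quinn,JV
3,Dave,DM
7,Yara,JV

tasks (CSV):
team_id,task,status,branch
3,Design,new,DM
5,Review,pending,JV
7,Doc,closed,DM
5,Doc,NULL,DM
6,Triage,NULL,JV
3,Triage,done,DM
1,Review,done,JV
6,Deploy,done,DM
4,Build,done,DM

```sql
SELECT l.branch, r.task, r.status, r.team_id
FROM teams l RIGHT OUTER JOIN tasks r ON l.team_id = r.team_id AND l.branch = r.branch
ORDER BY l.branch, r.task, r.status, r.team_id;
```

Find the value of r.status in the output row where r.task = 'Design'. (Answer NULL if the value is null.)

new

RIGHT JOIN keeps every row from `tasks`; unmatched rows get NULL for `teams`'s columns.
Matching on l.team_id = r.team_id AND l.branch = r.branch.
- l[0] team_id=1, branch=DM → no match.
- l[1] team_id=4, branch=DM → 1 match(es) in r → 1 row(s).
- l[2] team_id=4, branch=JV → no match.
- l[3] team_id=3, branch=JV → no match.
- l[4] team_id=3, branch=JV → no match.
- l[5] team_id=3, branch=DM → 2 match(es) in r → 2 row(s).
- l[6] team_id=7, branch=JV → no match.
- 6 r row(s) had no l match → kept, l columns NULL.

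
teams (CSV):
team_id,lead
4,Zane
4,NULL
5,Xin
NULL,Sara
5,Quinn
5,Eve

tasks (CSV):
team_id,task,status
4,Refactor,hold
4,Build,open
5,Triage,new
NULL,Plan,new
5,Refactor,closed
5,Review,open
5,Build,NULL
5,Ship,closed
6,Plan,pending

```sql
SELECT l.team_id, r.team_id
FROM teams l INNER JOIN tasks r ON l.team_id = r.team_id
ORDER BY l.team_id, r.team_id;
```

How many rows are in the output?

19

INNER JOIN keeps only pairs where the ON condition holds.
Matching on l.team_id = r.team_id. A NULL in a compared column never satisfies the condition.
Matched pairs: 19.
Total: 19 rows.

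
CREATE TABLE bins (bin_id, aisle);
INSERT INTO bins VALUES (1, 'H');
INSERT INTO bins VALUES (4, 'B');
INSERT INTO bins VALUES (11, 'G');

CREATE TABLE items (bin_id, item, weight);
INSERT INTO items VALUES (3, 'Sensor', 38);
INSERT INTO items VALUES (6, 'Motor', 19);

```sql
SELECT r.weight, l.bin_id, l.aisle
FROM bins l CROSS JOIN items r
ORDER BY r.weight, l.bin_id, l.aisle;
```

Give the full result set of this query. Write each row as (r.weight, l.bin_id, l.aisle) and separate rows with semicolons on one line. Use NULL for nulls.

(19, 1, H); (19, 4, B); (19, 11, G); (38, 1, H); (38, 4, B); (38, 11, G)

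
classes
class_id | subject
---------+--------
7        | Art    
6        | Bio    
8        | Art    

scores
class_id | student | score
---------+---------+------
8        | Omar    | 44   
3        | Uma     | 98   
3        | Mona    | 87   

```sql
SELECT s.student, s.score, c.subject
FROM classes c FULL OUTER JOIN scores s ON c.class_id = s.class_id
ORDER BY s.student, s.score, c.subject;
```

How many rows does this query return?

FULL OUTER JOIN keeps every row from both sides; unmatched rows get NULL for the other side's columns.
Matching on c.class_id = s.class_id.
- c row (class_id=7): no match → kept, s columns NULL.
- c row (class_id=6): no match → kept, s columns NULL.
- c row (class_id=8): matches 1 s row(s) → 1 output row(s).
- 2 s row(s) had no c match → kept, c columns NULL.
Total: 1 matched + 4 padded = 5 rows.

5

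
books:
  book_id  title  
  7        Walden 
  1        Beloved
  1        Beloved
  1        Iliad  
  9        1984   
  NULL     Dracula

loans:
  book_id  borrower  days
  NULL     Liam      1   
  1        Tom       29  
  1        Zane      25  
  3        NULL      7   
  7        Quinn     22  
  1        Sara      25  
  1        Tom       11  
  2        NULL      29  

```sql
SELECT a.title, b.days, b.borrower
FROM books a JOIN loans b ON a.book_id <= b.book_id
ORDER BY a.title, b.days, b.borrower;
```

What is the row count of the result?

INNER JOIN keeps only pairs where the ON condition holds.
Matching on a.book_id <= b.book_id. A NULL in a compared column never satisfies the condition.
- a row (book_id=7): matches 1 b row(s) → 1 output row(s).
- a row (book_id=1): matches 7 b row(s) → 7 output row(s).
- a row (book_id=1): matches 7 b row(s) → 7 output row(s).
- a row (book_id=1): matches 7 b row(s) → 7 output row(s).
- a row (book_id=9): no match → dropped.
- a row (book_id=NULL): no match → dropped.
Total: 22 rows.

22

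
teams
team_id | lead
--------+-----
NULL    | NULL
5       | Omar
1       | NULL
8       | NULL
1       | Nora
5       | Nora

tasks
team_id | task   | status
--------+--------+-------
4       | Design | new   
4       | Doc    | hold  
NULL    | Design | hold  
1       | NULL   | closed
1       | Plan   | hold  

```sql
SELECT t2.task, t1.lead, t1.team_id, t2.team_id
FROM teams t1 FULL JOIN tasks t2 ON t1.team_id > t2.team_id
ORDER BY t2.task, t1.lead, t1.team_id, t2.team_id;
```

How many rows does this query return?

FULL OUTER JOIN keeps every row from both sides; unmatched rows get NULL for the other side's columns.
Matching on t1.team_id > t2.team_id. A NULL in a compared column never satisfies the condition.
Matched pairs: 12; unmatched t1 rows kept: 3; unmatched t2 rows kept: 1.
Total: 12 matched + 4 padded = 16 rows.

16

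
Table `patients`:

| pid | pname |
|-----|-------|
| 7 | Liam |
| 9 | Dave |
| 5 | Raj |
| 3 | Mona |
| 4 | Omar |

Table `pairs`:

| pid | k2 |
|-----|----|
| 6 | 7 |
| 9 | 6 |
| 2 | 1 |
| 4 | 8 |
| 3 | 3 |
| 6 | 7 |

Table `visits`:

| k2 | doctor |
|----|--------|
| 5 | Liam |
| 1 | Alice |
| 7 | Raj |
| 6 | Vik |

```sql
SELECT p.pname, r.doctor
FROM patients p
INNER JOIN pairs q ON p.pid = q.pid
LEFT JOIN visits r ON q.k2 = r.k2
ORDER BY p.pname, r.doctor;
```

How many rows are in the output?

3

Joins associate left-to-right: patients INNER JOIN pairs on pid gives 3 intermediate row(s).
Then LEFT JOIN `visits r` on k2: each of those 3 rows is kept; rows whose q.k2 has no match in r get NULL for r's columns.
Result: 3 row(s).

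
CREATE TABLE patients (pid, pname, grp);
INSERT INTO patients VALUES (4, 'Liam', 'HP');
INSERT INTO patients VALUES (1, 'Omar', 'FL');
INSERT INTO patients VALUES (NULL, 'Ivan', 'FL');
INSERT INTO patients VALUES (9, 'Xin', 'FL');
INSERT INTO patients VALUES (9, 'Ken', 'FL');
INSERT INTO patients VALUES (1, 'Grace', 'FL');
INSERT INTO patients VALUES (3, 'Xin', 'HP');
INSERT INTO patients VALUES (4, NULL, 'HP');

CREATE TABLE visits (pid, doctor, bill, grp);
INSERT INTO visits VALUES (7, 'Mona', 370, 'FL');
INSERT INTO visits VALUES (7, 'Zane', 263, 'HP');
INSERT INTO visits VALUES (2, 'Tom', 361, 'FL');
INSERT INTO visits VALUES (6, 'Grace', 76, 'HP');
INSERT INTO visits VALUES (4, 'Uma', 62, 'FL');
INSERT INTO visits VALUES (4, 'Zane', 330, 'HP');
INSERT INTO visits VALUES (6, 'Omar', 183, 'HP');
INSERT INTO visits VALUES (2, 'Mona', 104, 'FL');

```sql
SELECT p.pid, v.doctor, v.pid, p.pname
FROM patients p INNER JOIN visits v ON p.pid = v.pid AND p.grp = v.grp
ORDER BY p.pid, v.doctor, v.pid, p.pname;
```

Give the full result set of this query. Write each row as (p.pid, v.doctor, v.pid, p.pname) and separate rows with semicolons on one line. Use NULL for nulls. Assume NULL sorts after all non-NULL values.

INNER JOIN keeps only pairs where the ON condition holds.
Matching on p.pid = v.pid AND p.grp = v.grp. A NULL in a compared column never satisfies the condition.
- p (pid=4, grp=HP) pairs with 1 row(s) of v.
- p (pid=1, grp=FL) has no partner → excluded.
- p (pid=NULL, grp=FL) has no partner → excluded.
- p (pid=9, grp=FL) has no partner → excluded.
- p (pid=9, grp=FL) has no partner → excluded.
- p (pid=1, grp=FL) has no partner → excluded.
- p (pid=3, grp=HP) has no partner → excluded.
- p (pid=4, grp=HP) pairs with 1 row(s) of v.
After projecting and ordering:
p.pid | v.doctor | v.pid | p.pname
4 | Zane | 4 | Liam
4 | Zane | 4 | NULL

(4, Zane, 4, Liam); (4, Zane, 4, NULL)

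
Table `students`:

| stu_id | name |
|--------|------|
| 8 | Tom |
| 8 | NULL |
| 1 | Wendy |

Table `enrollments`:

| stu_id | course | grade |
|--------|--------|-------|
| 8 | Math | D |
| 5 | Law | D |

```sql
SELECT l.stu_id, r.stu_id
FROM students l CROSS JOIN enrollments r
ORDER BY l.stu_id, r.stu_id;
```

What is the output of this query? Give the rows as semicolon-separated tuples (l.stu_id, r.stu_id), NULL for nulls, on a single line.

(1, 5); (1, 8); (8, 5); (8, 5); (8, 8); (8, 8)

CROSS JOIN pairs every row of `students` with every row of `enrollments`: 3 × 2 = 6 rows.
After projecting and ordering:
l.stu_id | r.stu_id
1 | 5
1 | 8
8 | 5
8 | 5
8 | 8
8 | 8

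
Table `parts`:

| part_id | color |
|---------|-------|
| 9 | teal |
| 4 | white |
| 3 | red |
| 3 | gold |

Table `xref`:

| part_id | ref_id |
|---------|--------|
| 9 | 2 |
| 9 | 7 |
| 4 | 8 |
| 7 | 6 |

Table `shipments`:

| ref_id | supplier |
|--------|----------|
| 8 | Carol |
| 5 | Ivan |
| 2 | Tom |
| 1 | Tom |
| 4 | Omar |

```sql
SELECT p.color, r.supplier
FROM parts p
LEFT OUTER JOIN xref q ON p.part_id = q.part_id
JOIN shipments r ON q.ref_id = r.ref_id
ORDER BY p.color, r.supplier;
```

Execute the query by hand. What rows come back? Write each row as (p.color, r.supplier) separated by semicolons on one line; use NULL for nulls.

(teal, Tom); (white, Carol)

Step 1 — p LEFT JOIN q on part_id → 5 row(s).
Then INNER JOIN `shipments r` on ref_id: keep only rows whose q.ref_id appears in r.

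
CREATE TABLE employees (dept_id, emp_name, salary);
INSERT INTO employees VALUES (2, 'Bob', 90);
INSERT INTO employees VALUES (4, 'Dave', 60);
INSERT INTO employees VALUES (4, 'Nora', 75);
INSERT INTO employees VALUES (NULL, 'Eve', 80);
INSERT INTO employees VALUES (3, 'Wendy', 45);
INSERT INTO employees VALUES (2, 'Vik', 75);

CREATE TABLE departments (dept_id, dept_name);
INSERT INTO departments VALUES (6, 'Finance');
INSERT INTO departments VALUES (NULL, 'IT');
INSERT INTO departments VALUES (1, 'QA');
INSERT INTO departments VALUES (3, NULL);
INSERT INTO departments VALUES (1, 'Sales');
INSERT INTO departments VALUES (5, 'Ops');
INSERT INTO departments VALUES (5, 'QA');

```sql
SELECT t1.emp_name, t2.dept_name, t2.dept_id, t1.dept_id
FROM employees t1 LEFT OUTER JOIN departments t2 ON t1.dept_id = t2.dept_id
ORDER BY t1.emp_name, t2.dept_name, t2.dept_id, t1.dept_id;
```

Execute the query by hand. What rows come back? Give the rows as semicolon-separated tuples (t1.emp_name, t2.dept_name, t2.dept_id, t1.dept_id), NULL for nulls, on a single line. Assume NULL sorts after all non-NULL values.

(Bob, NULL, NULL, 2); (Dave, NULL, NULL, 4); (Eve, NULL, NULL, NULL); (Nora, NULL, NULL, 4); (Vik, NULL, NULL, 2); (Wendy, NULL, 3, 3)

LEFT JOIN keeps every row from `employees`; unmatched rows get NULL for `departments`'s columns.
Matching on t1.dept_id = t2.dept_id. A NULL in a compared column never satisfies the condition.
- t1[0] dept_id=2 → no match; kept with NULLs on the t2 side.
- t1[1] dept_id=4 → no match; kept with NULLs on the t2 side.
- t1[2] dept_id=4 → no match; kept with NULLs on the t2 side.
- t1[3] dept_id=NULL → no match; kept with NULLs on the t2 side.
- t1[4] dept_id=3 → 1 match(es) in t2 → 1 row(s).
- t1[5] dept_id=2 → no match; kept with NULLs on the t2 side.
After projecting and ordering:
t1.emp_name | t2.dept_name | t2.dept_id | t1.dept_id
Bob | NULL | NULL | 2
Dave | NULL | NULL | 4
Eve | NULL | NULL | NULL
Nora | NULL | NULL | 4
Vik | NULL | NULL | 2
Wendy | NULL | 3 | 3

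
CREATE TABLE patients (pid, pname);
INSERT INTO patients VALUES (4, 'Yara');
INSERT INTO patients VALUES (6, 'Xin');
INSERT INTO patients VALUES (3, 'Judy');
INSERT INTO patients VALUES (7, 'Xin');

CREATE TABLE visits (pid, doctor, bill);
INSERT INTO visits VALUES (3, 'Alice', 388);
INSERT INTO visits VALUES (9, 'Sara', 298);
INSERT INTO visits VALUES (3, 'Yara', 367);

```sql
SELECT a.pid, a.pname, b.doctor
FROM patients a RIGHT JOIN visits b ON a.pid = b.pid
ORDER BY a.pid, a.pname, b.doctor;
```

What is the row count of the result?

RIGHT JOIN keeps every row from `visits`; unmatched rows get NULL for `patients`'s columns.
Matching on a.pid = b.pid.
- a[0] pid=4 → no match.
- a[1] pid=6 → no match.
- a[2] pid=3 → 2 match(es) in b → 2 row(s).
- a[3] pid=7 → no match.
- plus 1 unmatched b row(s), each kept with NULL a columns.
Total: 2 matched + 1 padded = 3 rows.

3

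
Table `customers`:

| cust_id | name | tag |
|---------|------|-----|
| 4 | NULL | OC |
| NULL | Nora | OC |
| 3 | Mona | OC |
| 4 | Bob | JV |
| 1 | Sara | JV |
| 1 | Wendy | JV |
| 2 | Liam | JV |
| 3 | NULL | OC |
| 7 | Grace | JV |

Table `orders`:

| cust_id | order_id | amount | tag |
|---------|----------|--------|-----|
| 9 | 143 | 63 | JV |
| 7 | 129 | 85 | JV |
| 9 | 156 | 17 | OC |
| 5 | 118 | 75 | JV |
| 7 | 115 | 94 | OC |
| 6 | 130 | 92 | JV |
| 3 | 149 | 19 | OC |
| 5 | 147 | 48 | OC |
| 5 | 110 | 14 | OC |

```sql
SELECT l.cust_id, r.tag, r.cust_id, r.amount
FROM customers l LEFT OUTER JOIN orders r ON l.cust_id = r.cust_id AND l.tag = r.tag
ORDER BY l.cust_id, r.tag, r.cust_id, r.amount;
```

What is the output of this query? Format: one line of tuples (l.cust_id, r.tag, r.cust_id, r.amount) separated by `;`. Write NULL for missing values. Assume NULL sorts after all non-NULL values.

LEFT JOIN keeps every row from `customers`; unmatched rows get NULL for `orders`'s columns.
Matching on l.cust_id = r.cust_id AND l.tag = r.tag. A NULL in a compared column never satisfies the condition.
Matched pairs: 3; unmatched l rows kept: 6.

(1, NULL, NULL, NULL); (1, NULL, NULL, NULL); (2, NULL, NULL, NULL); (3, OC, 3, 19); (3, OC, 3, 19); (4, NULL, NULL, NULL); (4, NULL, NULL, NULL); (7, JV, 7, 85); (NULL, NULL, NULL, NULL)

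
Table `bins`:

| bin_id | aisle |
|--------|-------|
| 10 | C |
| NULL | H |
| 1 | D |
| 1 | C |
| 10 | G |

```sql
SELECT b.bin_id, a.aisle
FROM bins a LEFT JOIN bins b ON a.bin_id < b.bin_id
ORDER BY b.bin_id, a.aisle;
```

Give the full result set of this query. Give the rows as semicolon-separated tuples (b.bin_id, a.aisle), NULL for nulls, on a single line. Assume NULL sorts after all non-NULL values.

(10, C); (10, C); (10, D); (10, D); (NULL, C); (NULL, G); (NULL, H)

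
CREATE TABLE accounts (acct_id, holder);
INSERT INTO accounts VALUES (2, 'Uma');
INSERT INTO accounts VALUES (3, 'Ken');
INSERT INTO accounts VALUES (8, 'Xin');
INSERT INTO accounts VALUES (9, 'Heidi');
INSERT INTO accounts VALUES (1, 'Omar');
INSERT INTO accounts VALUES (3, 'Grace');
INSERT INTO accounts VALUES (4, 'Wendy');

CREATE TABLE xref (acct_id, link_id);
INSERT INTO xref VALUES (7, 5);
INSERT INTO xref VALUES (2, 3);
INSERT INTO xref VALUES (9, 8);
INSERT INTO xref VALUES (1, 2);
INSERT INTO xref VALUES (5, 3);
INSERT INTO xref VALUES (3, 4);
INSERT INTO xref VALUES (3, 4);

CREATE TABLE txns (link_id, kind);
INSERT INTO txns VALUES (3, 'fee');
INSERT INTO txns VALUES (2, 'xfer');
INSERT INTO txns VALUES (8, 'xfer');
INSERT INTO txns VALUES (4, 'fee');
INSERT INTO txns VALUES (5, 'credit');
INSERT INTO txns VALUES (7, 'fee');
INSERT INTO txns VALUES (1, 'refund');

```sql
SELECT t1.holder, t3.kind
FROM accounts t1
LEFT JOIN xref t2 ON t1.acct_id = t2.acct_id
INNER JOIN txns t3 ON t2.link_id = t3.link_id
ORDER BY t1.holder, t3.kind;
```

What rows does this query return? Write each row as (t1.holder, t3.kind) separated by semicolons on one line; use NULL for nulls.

Step 1 — t1 LEFT JOIN t2 on acct_id → 9 row(s).
Then INNER JOIN `txns t3` on link_id: keep only rows whose t2.link_id appears in t3.

(Grace, fee); (Grace, fee); (Heidi, xfer); (Ken, fee); (Ken, fee); (Omar, xfer); (Uma, fee)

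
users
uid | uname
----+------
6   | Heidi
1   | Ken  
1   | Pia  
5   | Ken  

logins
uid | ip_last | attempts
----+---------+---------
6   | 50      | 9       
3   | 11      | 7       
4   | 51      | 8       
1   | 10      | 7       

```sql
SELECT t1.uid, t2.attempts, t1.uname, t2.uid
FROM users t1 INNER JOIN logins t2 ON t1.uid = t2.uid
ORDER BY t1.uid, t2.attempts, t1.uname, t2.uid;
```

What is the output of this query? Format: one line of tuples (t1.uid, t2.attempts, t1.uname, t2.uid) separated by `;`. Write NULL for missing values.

INNER JOIN keeps only pairs where the ON condition holds.
Matching on t1.uid = t2.uid.
- uid=6: 1 matching t2 row(s), so 1 row(s) emitted.
- uid=1: 1 matching t2 row(s), so 1 row(s) emitted.
- uid=1: 1 matching t2 row(s), so 1 row(s) emitted.
- uid=5: no matching t2 row, dropped.
After projecting and ordering:
t1.uid | t2.attempts | t1.uname | t2.uid
1 | 7 | Ken | 1
1 | 7 | Pia | 1
6 | 9 | Heidi | 6

(1, 7, Ken, 1); (1, 7, Pia, 1); (6, 9, Heidi, 6)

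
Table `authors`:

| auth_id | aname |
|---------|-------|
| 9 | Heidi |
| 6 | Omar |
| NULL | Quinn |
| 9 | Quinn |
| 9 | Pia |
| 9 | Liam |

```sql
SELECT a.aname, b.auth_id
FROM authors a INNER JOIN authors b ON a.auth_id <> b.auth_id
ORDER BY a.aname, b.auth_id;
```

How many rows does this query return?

8

INNER JOIN keeps only pairs where the ON condition holds.
Matching on a.auth_id <> b.auth_id. A NULL in a compared column never satisfies the condition.
- auth_id=9: 1 matching b row(s), so 1 row(s) emitted.
- auth_id=6: 4 matching b row(s), so 4 row(s) emitted.
- auth_id=NULL: no matching b row, dropped.
- auth_id=9: 1 matching b row(s), so 1 row(s) emitted.
- auth_id=9: 1 matching b row(s), so 1 row(s) emitted.
- auth_id=9: 1 matching b row(s), so 1 row(s) emitted.
Total: 8 rows.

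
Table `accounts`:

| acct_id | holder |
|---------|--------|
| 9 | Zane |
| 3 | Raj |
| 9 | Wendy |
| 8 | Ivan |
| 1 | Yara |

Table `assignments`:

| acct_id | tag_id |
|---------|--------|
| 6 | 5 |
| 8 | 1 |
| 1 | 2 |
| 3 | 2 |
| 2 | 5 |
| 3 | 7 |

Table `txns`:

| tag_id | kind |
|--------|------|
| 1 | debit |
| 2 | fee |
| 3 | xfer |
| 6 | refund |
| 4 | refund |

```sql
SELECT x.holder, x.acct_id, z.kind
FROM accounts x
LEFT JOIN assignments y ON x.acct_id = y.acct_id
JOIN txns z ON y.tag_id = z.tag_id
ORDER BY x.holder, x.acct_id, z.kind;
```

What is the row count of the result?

3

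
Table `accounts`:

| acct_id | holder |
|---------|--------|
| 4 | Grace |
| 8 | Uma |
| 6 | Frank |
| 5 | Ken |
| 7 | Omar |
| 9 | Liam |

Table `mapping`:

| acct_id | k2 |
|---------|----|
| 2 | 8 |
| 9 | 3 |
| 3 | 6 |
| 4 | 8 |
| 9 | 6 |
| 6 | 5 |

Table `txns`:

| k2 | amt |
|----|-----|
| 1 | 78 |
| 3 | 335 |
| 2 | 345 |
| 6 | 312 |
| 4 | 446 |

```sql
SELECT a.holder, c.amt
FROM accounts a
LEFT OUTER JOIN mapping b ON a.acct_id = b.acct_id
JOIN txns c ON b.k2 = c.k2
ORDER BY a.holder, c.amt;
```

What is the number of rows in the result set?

2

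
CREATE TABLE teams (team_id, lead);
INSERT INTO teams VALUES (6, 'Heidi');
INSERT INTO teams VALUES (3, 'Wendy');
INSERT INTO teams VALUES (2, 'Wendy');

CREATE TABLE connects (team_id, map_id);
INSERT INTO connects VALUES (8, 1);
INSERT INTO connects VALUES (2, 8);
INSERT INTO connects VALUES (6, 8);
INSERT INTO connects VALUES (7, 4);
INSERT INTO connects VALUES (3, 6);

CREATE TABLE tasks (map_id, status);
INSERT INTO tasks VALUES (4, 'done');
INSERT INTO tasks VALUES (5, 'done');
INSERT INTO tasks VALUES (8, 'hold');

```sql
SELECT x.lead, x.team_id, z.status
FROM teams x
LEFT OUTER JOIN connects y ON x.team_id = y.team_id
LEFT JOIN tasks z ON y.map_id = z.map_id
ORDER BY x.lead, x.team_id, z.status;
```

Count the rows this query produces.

3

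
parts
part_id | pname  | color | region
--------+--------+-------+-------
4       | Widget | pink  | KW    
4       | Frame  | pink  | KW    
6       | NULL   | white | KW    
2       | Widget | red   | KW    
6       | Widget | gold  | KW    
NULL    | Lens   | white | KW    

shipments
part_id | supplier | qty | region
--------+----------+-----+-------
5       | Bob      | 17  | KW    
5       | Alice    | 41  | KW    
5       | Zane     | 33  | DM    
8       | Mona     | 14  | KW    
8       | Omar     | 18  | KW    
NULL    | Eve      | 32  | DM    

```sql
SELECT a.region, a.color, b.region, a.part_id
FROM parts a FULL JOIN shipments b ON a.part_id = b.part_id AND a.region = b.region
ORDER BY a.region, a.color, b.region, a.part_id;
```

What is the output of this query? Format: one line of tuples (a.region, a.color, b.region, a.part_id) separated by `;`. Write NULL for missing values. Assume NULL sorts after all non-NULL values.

FULL OUTER JOIN keeps every row from both sides; unmatched rows get NULL for the other side's columns.
Matching on a.part_id = b.part_id AND a.region = b.region. A NULL in a compared column never satisfies the condition.
- part_id=4, region=KW: no b row matches, row kept with b columns NULL.
- part_id=4, region=KW: no b row matches, row kept with b columns NULL.
- part_id=6, region=KW: no b row matches, row kept with b columns NULL.
- part_id=2, region=KW: no b row matches, row kept with b columns NULL.
- part_id=6, region=KW: no b row matches, row kept with b columns NULL.
- part_id=NULL, region=KW: no b row matches, row kept with b columns NULL.
- plus 6 unmatched b row(s), each kept with NULL a columns.

(KW, gold, NULL, 6); (KW, pink, NULL, 4); (KW, pink, NULL, 4); (KW, red, NULL, 2); (KW, white, NULL, 6); (KW, white, NULL, NULL); (NULL, NULL, DM, NULL); (NULL, NULL, DM, NULL); (NULL, NULL, KW, NULL); (NULL, NULL, KW, NULL); (NULL, NULL, KW, NULL); (NULL, NULL, KW, NULL)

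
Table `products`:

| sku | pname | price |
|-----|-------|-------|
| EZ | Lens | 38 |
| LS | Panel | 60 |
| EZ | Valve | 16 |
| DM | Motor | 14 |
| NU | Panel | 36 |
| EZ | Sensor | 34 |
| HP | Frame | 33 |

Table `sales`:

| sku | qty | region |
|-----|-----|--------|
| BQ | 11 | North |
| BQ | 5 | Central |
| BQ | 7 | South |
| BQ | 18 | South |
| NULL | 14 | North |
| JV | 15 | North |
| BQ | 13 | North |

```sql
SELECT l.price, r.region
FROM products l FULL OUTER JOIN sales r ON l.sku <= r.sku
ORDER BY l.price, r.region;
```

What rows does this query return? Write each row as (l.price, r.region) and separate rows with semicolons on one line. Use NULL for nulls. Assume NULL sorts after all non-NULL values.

FULL OUTER JOIN keeps every row from both sides; unmatched rows get NULL for the other side's columns.
Matching on l.sku <= r.sku. A NULL in a compared column never satisfies the condition.
Matched pairs: 5; unmatched l rows kept: 2; unmatched r rows kept: 6.

(14, North); (16, North); (33, North); (34, North); (36, NULL); (38, North); (60, NULL); (NULL, Central); (NULL, North); (NULL, North); (NULL, North); (NULL, South); (NULL, South)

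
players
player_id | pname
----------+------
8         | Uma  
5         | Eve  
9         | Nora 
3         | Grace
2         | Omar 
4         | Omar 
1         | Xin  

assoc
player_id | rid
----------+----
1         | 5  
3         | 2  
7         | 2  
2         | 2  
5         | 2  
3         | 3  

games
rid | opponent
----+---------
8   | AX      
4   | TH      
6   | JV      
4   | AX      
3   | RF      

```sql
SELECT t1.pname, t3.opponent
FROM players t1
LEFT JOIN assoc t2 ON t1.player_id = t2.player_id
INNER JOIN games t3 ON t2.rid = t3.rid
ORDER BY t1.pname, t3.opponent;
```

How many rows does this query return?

1

Evaluate left to right. First `players t1 LEFT JOIN assoc t2` on player_id: 8 row(s).
Then INNER JOIN `games t3` on rid: keep only rows whose t2.rid appears in t3.
Result: 1 row(s).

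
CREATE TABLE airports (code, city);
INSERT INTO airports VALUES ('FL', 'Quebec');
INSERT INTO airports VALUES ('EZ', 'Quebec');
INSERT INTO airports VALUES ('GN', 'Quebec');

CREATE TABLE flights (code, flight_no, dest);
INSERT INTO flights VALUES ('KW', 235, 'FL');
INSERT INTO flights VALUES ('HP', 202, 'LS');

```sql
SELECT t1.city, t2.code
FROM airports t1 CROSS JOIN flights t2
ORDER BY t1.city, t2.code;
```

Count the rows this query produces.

6

CROSS JOIN pairs every row of `airports` with every row of `flights`: 3 × 2 = 6 rows.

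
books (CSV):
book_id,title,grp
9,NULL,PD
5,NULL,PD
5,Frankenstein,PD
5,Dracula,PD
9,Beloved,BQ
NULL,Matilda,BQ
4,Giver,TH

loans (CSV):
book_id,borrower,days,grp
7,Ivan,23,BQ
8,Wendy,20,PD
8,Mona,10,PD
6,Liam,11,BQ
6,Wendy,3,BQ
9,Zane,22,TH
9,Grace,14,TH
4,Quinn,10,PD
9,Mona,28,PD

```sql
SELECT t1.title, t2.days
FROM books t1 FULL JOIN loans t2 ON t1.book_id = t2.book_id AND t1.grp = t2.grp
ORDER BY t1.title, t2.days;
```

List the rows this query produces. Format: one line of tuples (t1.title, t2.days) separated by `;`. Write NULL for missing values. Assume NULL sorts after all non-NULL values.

(Beloved, NULL); (Dracula, NULL); (Frankenstein, NULL); (Giver, NULL); (Matilda, NULL); (NULL, 3); (NULL, 10); (NULL, 10); (NULL, 11); (NULL, 14); (NULL, 20); (NULL, 22); (NULL, 23); (NULL, 28); (NULL, NULL)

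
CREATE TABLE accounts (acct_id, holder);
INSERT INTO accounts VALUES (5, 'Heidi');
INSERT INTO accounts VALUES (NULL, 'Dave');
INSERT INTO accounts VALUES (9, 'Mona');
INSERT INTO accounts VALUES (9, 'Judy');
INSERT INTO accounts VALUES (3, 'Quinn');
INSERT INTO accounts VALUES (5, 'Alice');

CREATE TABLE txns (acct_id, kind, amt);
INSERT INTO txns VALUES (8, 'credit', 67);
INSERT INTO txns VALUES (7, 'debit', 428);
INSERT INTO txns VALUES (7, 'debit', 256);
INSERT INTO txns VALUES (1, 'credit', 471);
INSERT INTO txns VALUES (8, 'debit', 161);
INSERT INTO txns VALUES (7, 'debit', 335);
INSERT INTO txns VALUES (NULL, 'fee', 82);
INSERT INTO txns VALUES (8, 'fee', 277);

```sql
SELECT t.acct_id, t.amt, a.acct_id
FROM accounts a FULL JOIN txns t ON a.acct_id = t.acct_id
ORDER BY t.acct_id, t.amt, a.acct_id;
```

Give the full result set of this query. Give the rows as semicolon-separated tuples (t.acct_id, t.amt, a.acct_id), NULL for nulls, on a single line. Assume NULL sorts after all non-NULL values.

FULL OUTER JOIN keeps every row from both sides; unmatched rows get NULL for the other side's columns.
Matching on a.acct_id = t.acct_id. A NULL in a compared column never satisfies the condition.
- a[0] acct_id=5 → no match; kept with NULLs on the t side.
- a[1] acct_id=NULL → no match; kept with NULLs on the t side.
- a[2] acct_id=9 → no match; kept with NULLs on the t side.
- a[3] acct_id=9 → no match; kept with NULLs on the t side.
- a[4] acct_id=3 → no match; kept with NULLs on the t side.
- a[5] acct_id=5 → no match; kept with NULLs on the t side.
- plus 8 unmatched t row(s), each kept with NULL a columns.

(1, 471, NULL); (7, 256, NULL); (7, 335, NULL); (7, 428, NULL); (8, 67, NULL); (8, 161, NULL); (8, 277, NULL); (NULL, 82, NULL); (NULL, NULL, 3); (NULL, NULL, 5); (NULL, NULL, 5); (NULL, NULL, 9); (NULL, NULL, 9); (NULL, NULL, NULL)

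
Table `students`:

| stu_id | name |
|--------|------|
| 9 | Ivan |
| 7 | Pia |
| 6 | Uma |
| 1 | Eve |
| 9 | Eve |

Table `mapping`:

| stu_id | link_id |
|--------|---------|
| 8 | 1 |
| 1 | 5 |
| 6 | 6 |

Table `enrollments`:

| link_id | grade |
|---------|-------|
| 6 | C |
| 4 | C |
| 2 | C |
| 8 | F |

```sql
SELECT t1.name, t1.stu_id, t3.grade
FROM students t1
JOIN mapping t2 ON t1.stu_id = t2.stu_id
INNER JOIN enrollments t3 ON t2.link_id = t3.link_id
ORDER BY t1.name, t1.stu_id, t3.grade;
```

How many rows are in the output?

Evaluate left to right. First `students t1 INNER JOIN mapping t2` on stu_id: 2 row(s).
Then INNER JOIN `enrollments t3` on link_id: keep only rows whose t2.link_id appears in t3.
Result: 1 row(s).

1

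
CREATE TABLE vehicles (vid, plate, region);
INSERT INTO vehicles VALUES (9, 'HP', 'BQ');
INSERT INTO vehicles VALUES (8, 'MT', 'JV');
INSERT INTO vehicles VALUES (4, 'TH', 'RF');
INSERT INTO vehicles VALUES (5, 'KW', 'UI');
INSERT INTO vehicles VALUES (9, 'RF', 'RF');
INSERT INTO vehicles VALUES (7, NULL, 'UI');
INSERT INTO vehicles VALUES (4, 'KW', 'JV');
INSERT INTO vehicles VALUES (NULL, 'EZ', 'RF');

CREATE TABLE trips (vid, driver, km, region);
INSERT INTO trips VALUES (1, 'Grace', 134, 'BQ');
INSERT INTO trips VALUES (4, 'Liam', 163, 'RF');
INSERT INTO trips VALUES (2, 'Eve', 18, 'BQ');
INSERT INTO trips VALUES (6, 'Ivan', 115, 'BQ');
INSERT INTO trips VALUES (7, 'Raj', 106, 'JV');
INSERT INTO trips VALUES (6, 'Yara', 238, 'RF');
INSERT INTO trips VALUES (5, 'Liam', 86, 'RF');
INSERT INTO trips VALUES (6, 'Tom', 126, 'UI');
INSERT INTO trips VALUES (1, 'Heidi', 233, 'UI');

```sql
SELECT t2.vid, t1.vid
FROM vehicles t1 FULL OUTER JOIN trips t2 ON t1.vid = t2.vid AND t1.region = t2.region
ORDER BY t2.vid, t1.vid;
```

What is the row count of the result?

FULL OUTER JOIN keeps every row from both sides; unmatched rows get NULL for the other side's columns.
Matching on t1.vid = t2.vid AND t1.region = t2.region. A NULL in a compared column never satisfies the condition.
- t1 row (vid=9, region=BQ): no match → kept, t2 columns NULL.
- t1 row (vid=8, region=JV): no match → kept, t2 columns NULL.
- t1 row (vid=4, region=RF): matches 1 t2 row(s) → 1 output row(s).
- t1 row (vid=5, region=UI): no match → kept, t2 columns NULL.
- t1 row (vid=9, region=RF): no match → kept, t2 columns NULL.
- t1 row (vid=7, region=UI): no match → kept, t2 columns NULL.
- t1 row (vid=4, region=JV): no match → kept, t2 columns NULL.
- t1 row (vid=NULL, region=RF): no match → kept, t2 columns NULL.
- plus 8 unmatched t2 row(s), each kept with NULL t1 columns.
Total: 1 matched + 15 padded = 16 rows.

16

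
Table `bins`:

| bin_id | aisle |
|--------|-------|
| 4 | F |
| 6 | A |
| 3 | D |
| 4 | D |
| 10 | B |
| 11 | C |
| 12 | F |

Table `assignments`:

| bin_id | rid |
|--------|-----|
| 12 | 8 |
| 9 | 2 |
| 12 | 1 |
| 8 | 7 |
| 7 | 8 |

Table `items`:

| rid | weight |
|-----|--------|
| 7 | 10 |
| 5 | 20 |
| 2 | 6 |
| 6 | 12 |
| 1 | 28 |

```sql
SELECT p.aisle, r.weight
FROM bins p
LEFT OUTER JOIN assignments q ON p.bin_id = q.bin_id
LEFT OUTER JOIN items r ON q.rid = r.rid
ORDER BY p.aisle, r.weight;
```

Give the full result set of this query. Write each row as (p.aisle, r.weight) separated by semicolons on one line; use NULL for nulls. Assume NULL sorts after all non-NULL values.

(A, NULL); (B, NULL); (C, NULL); (D, NULL); (D, NULL); (F, 28); (F, NULL); (F, NULL)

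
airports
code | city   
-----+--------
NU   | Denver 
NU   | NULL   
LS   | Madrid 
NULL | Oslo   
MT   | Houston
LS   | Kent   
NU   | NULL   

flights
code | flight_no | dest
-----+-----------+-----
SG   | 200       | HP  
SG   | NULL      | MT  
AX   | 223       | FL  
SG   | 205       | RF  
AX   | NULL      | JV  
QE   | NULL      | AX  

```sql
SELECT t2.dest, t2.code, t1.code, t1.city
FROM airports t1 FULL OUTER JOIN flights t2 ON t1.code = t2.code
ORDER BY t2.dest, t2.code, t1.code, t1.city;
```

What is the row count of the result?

13

FULL OUTER JOIN keeps every row from both sides; unmatched rows get NULL for the other side's columns.
Matching on t1.code = t2.code. A NULL in a compared column never satisfies the condition.
- t1 (code=NU) has no partner → padded with NULL.
- t1 (code=NU) has no partner → padded with NULL.
- t1 (code=LS) has no partner → padded with NULL.
- t1 (code=NULL) has no partner → padded with NULL.
- t1 (code=MT) has no partner → padded with NULL.
- t1 (code=LS) has no partner → padded with NULL.
- t1 (code=NU) has no partner → padded with NULL.
- plus 6 unmatched t2 row(s), each kept with NULL t1 columns.
Total: 0 matched + 13 padded = 13 rows.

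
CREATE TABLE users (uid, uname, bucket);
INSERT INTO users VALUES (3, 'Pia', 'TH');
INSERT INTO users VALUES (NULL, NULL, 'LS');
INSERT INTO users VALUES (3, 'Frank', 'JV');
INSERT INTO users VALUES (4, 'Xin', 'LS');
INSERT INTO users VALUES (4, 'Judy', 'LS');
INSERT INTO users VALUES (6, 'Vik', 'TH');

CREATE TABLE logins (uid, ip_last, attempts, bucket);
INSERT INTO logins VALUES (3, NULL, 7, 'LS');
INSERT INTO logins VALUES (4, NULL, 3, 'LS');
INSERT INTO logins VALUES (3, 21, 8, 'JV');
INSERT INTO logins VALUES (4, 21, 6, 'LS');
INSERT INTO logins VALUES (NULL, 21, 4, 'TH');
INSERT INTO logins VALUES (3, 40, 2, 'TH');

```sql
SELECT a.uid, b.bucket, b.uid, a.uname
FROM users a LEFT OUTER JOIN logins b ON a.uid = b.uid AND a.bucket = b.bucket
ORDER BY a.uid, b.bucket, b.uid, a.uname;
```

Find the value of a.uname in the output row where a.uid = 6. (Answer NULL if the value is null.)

LEFT JOIN keeps every row from `users`; unmatched rows get NULL for `logins`'s columns.
Matching on a.uid = b.uid AND a.bucket = b.bucket. A NULL in a compared column never satisfies the condition.
- a (uid=3, bucket=TH) pairs with 1 row(s) of b.
- a (uid=NULL, bucket=LS) has no partner → padded with NULL.
- a (uid=3, bucket=JV) pairs with 1 row(s) of b.
- a (uid=4, bucket=LS) pairs with 2 row(s) of b.
- a (uid=4, bucket=LS) pairs with 2 row(s) of b.
- a (uid=6, bucket=TH) has no partner → padded with NULL.

Vik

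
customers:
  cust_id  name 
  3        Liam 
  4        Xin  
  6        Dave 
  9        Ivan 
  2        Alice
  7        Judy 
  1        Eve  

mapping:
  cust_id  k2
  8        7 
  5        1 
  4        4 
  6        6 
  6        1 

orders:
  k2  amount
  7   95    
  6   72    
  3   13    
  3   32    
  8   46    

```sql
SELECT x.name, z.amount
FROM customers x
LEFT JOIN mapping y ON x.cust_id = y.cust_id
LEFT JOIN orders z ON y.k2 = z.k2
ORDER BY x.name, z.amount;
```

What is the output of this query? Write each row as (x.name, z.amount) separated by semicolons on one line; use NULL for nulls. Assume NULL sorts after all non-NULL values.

Joins associate left-to-right: customers LEFT JOIN mapping on cust_id gives 8 intermediate row(s).
Then LEFT JOIN `orders z` on k2: each of those 8 rows is kept; rows whose y.k2 has no match in z get NULL for z's columns.

(Alice, NULL); (Dave, 72); (Dave, NULL); (Eve, NULL); (Ivan, NULL); (Judy, NULL); (Liam, NULL); (Xin, NULL)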